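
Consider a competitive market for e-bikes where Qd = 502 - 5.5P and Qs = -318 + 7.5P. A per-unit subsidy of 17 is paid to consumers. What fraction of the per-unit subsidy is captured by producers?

Producer share = 11/26

Pre-subsidy: 502 - 5.5P = -318 + 7.5P gives P* = 820/13, Q* = 2016/13.
With the rebate, buyers effectively pay Pb = Ps − 17, where Ps is the price sellers receive.
Demand in terms of Ps becomes Qd = 502 − 5.5(Ps − 17) = 595.5 - 5.5Ps. Setting this equal to supply: 595.5 - 5.5Ps = -318 + 7.5Ps, so Ps = 1827/26.
Buyers pay Pb = 1827/26 − 17 = 1385/26; Q' = -318 + 7.5·(1827/26) = 10869/52.
Buyers' price falls by P* − Pb = 820/13 − 1385/26 = 255/26; sellers' price rises by Ps − P* = 1827/26 − 820/13 = 187/26.
So producers capture (187/26)/17 = 11/26 of each unit of subsidy.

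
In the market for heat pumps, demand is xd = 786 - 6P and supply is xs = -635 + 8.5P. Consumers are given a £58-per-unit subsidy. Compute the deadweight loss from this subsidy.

Deadweight loss = £5916

Pre-subsidy: 786 - 6P = -635 + 8.5P gives P* = 98, x* = 198.
With the rebate, buyers effectively pay Pb = Ps − 58, where Ps is the price sellers receive.
Demand in terms of Ps becomes xd = 786 − 6(Ps − 58) = 1134 - 6Ps. Setting this equal to supply: 1134 - 6Ps = -635 + 8.5Ps, so Ps = 122.
Buyers pay Pb = 122 − 58 = 64; x' = -635 + 8.5·122 = 402.
The subsidy expands output by 402 − 198 = 204 past the efficient level; on those units the gap between marginal cost and willingness to pay runs from 0 up to 58.
DWL = ½ × 58 × 204 = 5916.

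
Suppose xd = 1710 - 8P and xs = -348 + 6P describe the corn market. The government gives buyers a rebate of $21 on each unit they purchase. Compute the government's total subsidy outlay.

Pre-subsidy: 1710 - 8P = -348 + 6P gives P* = 147, x* = 534.
With the rebate, buyers effectively pay Pb = Ps − 21, where Ps is the price sellers receive.
Demand in terms of Ps becomes xd = 1710 − 8(Ps − 21) = 1878 - 8Ps. Setting this equal to supply: 1878 - 8Ps = -348 + 6Ps, so Ps = 159.
Buyers pay Pb = 159 − 21 = 138; x' = -348 + 6·159 = 606.
Government outlay = subsidy × quantity = 21 × 606 = 12726.

Government cost = $12726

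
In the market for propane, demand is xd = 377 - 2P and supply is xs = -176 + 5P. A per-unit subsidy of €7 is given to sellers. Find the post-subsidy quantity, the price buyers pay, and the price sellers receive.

Pre-subsidy: 377 - 2P = -176 + 5P gives P* = 79, x* = 219.
With the subsidy, sellers receive Ps = Pb + 7 for each unit, where Pb is the price buyers pay.
Supply in terms of Pb becomes xs = -176 + 5(Pb + 7) = -141 + 5Pb. Setting this equal to demand: 377 - 2Pb = -141 + 5Pb, so Pb = 74.
Sellers receive Ps = 74 + 7 = 81; x' = 377 − 2·74 = 229.

x' = 229; buyers pay €74; sellers receive €81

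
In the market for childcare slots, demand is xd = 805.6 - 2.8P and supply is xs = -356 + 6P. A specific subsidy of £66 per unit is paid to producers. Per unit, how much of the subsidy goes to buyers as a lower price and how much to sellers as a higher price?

Pre-subsidy: 805.6 - 2.8P = -356 + 6P gives P* = 132, x* = 436.
With the subsidy, sellers receive Ps = Pb + 66 for each unit, where Pb is the price buyers pay.
Supply in terms of Pb becomes xs = -356 + 6(Pb + 66) = 40 + 6Pb. Setting this equal to demand: 805.6 - 2.8Pb = 40 + 6Pb, so Pb = 87.
Sellers receive Ps = 87 + 66 = 153; x' = 805.6 − 2.8·87 = 562.
Buyers' price falls by P* − Pb = 132 − 87 = 45; sellers' price rises by Ps − P* = 153 − 132 = 21.

Buyers gain £45 per unit; sellers gain £21 per unit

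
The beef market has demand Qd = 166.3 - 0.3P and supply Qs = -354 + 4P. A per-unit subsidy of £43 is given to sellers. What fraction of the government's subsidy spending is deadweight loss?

DWL / government spending = 3/71

Pre-subsidy: 166.3 - 0.3P = -354 + 4P gives P* = 121, Q* = 130.
With the subsidy, sellers receive Ps = Pb + 43 for each unit, where Pb is the price buyers pay.
Supply in terms of Pb becomes Qs = -354 + 4(Pb + 43) = -182 + 4Pb. Setting this equal to demand: 166.3 - 0.3Pb = -182 + 4Pb, so Pb = 81.
Sellers receive Ps = 81 + 43 = 124; Q' = 166.3 − 0.3·81 = 142.
ΔCS = ½(130 + 142)(121 − 81) = 5440; ΔPS = ½(130 + 142)(124 − 121) = 408.
Government spending = 43 × 142 = 6106.
DWL = ½ × 43 × (142 − 130) = 258; fraction = 258 / 6106 = 3/71.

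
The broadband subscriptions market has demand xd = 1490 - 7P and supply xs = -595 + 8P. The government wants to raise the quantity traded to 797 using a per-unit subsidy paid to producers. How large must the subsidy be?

At x = 797, invert demand for the buyer price: Pb = (1490 − 797)/7 = 99; invert supply for the seller price: Ps = (797 − (-595))/8 = 174.
The subsidy must fill the gap: s = Ps − Pb = 174 − 99 = 75.

Required subsidy s = 75 per unit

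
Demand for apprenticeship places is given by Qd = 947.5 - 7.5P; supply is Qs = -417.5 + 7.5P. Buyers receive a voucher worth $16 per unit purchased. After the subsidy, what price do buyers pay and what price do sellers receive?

Buyers pay $83; sellers receive $99

Pre-subsidy: 947.5 - 7.5P = -417.5 + 7.5P gives P* = 91, Q* = 265.
With the rebate, buyers effectively pay Pb = Ps − 16, where Ps is the price sellers receive.
Demand in terms of Ps becomes Qd = 947.5 − 7.5(Ps − 16) = 1067.5 - 7.5Ps. Setting this equal to supply: 1067.5 - 7.5Ps = -417.5 + 7.5Ps, so Ps = 99.
Buyers pay Pb = 99 − 16 = 83; Q' = -417.5 + 7.5·99 = 325.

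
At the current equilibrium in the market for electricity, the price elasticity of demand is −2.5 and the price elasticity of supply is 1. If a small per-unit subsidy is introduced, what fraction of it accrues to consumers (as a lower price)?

For a small subsidy around the equilibrium, the benefit split depends on the relative slopes, which at a point are proportional to the elasticities.
Buyer share = εs/(εs + |εd|) = 1/(1 + 2.5) = 2/7; seller share = |εd|/(εs + |εd|) = 5/7.

Consumer share = 2/7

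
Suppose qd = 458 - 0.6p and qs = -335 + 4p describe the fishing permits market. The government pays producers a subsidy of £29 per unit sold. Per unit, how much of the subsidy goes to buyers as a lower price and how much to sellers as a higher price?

Buyers gain 580/23 per unit; sellers gain 87/23 per unit

Pre-subsidy: 458 - 0.6p = -335 + 4p gives p* = 3965/23, q* = 8155/23.
With the subsidy, sellers receive ps = pb + 29 for each unit, where pb is the price buyers pay.
Supply in terms of pb becomes qs = -335 + 4(pb + 29) = -219 + 4pb. Setting this equal to demand: 458 - 0.6pb = -219 + 4pb, so pb = 3385/23.
Sellers receive ps = 3385/23 + 29 = 4052/23; q' = 458 − 0.6·(3385/23) = 8503/23.
Buyers' price falls by p* − pb = 3965/23 − 3385/23 = 580/23; sellers' price rises by ps − p* = 4052/23 − 3965/23 = 87/23.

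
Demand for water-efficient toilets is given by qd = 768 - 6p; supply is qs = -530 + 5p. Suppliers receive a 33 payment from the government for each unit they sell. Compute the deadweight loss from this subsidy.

Deadweight loss = 1485

Pre-subsidy: 768 - 6p = -530 + 5p gives p* = 118, q* = 60.
With the subsidy, sellers receive ps = pb + 33 for each unit, where pb is the price buyers pay.
Supply in terms of pb becomes qs = -530 + 5(pb + 33) = -365 + 5pb. Setting this equal to demand: 768 - 6pb = -365 + 5pb, so pb = 103.
Sellers receive ps = 103 + 33 = 136; q' = 768 − 6·103 = 150.
The subsidy expands output by 150 − 60 = 90 past the efficient level; on those units the gap between marginal cost and willingness to pay runs from 0 up to 33.
DWL = ½ × 33 × 90 = 1485.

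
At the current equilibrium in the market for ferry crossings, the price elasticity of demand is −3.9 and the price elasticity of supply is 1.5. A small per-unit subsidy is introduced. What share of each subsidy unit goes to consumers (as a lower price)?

For a small subsidy around the equilibrium, the benefit split depends on the relative slopes, which at a point are proportional to the elasticities.
Buyer share = εs/(εs + |εd|) = 1.5/(1.5 + 3.9) = 5/18; seller share = |εd|/(εs + |εd|) = 13/18.

Consumer share = 5/18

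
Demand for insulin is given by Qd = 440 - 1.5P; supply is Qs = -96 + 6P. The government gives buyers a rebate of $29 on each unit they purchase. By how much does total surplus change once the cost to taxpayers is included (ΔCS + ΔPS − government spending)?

Pre-subsidy: 440 - 1.5P = -96 + 6P gives P* = 1072/15, Q* = 332.8.
With the rebate, buyers effectively pay Pb = Ps − 29, where Ps is the price sellers receive.
Demand in terms of Ps becomes Qd = 440 − 1.5(Ps − 29) = 483.5 - 1.5Ps. Setting this equal to supply: 483.5 - 1.5Ps = -96 + 6Ps, so Ps = 1159/15.
Buyers pay Pb = 1159/15 − 29 = 724/15; Q' = -96 + 6·(1159/15) = 367.6.
ΔCS = ½(332.8 + 367.6)(1072/15 − 724/15) = 8124.64; ΔPS = ½(332.8 + 367.6)(1159/15 − 1072/15) = 2031.16.
Government spending = 29 × 367.6 = 10660.4.
Net change = 8124.64 + 2031.16 − 10660.4 = -504.6. The loss equals the DWL triangle ½·29·34.8.

Net change in total surplus = -$504.6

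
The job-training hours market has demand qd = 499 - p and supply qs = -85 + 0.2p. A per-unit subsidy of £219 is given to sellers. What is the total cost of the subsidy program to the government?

Government cost = £10694.5

Pre-subsidy: 499 - p = -85 + 0.2p gives p* = 1460/3, q* = 37/3.
With the subsidy, sellers receive ps = pb + 219 for each unit, where pb is the price buyers pay.
Supply in terms of pb becomes qs = -85 + 0.2(pb + 219) = -41.2 + 0.2pb. Setting this equal to demand: 499 - pb = -41.2 + 0.2pb, so pb = 2701/6.
Sellers receive ps = 2701/6 + 219 = 4015/6; q' = 499 − 1·(2701/6) = 293/6.
Government outlay = subsidy × quantity = 219 × 293/6 = 10694.5.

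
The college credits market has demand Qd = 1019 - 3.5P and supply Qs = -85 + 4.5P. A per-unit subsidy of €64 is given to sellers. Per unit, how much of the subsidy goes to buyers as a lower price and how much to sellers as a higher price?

Buyers gain €36 per unit; sellers gain €28 per unit

Pre-subsidy: 1019 - 3.5P = -85 + 4.5P gives P* = 138, Q* = 536.
With the subsidy, sellers receive Ps = Pb + 64 for each unit, where Pb is the price buyers pay.
Supply in terms of Pb becomes Qs = -85 + 4.5(Pb + 64) = 203 + 4.5Pb. Setting this equal to demand: 1019 - 3.5Pb = 203 + 4.5Pb, so Pb = 102.
Sellers receive Ps = 102 + 64 = 166; Q' = 1019 − 3.5·102 = 662.
Buyers' price falls by P* − Pb = 138 − 102 = 36; sellers' price rises by Ps − P* = 166 − 138 = 28.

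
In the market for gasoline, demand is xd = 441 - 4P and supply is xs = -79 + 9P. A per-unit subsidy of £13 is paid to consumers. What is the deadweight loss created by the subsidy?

Deadweight loss = £234

Pre-subsidy: 441 - 4P = -79 + 9P gives P* = 40, x* = 281.
With the rebate, buyers effectively pay Pb = Ps − 13, where Ps is the price sellers receive.
Demand in terms of Ps becomes xd = 441 − 4(Ps − 13) = 493 - 4Ps. Setting this equal to supply: 493 - 4Ps = -79 + 9Ps, so Ps = 44.
Buyers pay Pb = 44 − 13 = 31; x' = -79 + 9·44 = 317.
The subsidy expands output by 317 − 281 = 36 past the efficient level; on those units the gap between marginal cost and willingness to pay runs from 0 up to 13.
DWL = ½ × 13 × 36 = 234.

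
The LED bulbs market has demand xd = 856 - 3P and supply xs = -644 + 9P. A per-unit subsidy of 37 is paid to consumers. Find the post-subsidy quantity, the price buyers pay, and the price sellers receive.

Pre-subsidy: 856 - 3P = -644 + 9P gives P* = 125, x* = 481.
With the rebate, buyers effectively pay Pb = Ps − 37, where Ps is the price sellers receive.
Demand in terms of Ps becomes xd = 856 − 3(Ps − 37) = 967 - 3Ps. Setting this equal to supply: 967 - 3Ps = -644 + 9Ps, so Ps = 134.25.
Buyers pay Pb = 134.25 − 37 = 97.25; x' = -644 + 9·134.25 = 564.25.

x' = 564.25; buyers pay 97.25; sellers receive 134.25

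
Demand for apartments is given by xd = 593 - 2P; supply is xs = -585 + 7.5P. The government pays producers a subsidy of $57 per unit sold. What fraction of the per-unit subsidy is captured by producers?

Pre-subsidy: 593 - 2P = -585 + 7.5P gives P* = 124, x* = 345.
With the subsidy, sellers receive Ps = Pb + 57 for each unit, where Pb is the price buyers pay.
Supply in terms of Pb becomes xs = -585 + 7.5(Pb + 57) = -157.5 + 7.5Pb. Setting this equal to demand: 593 - 2Pb = -157.5 + 7.5Pb, so Pb = 79.
Sellers receive Ps = 79 + 57 = 136; x' = 593 − 2·79 = 435.
Buyers' price falls by P* − Pb = 124 − 79 = 45; sellers' price rises by Ps − P* = 136 − 124 = 12.
So producers capture 12/57 = 4/19 of each unit of subsidy.

Producer share = 4/19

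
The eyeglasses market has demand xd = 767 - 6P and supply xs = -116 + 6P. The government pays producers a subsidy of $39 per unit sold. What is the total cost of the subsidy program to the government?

Pre-subsidy: 767 - 6P = -116 + 6P gives P* = 883/12, x* = 325.5.
With the subsidy, sellers receive Ps = Pb + 39 for each unit, where Pb is the price buyers pay.
Supply in terms of Pb becomes xs = -116 + 6(Pb + 39) = 118 + 6Pb. Setting this equal to demand: 767 - 6Pb = 118 + 6Pb, so Pb = 649/12.
Sellers receive Ps = 649/12 + 39 = 1117/12; x' = 767 − 6·(649/12) = 442.5.
Government outlay = subsidy × quantity = 39 × 442.5 = 17257.5.

Government cost = $17257.5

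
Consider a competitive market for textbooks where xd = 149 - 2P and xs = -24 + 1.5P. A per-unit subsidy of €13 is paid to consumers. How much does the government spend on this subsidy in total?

Pre-subsidy: 149 - 2P = -24 + 1.5P gives P* = 346/7, x* = 351/7.
With the rebate, buyers effectively pay Pb = Ps − 13, where Ps is the price sellers receive.
Demand in terms of Ps becomes xd = 149 − 2(Ps − 13) = 175 - 2Ps. Setting this equal to supply: 175 - 2Ps = -24 + 1.5Ps, so Ps = 398/7.
Buyers pay Pb = 398/7 − 13 = 307/7; x' = -24 + 1.5·(398/7) = 429/7.
Government outlay = subsidy × quantity = 13 × 429/7 = 5577/7.

Government cost = 5577/7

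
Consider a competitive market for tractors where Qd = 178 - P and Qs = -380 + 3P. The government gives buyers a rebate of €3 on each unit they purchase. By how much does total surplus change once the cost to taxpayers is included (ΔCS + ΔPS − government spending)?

Net change in total surplus = -€3.375

Pre-subsidy: 178 - P = -380 + 3P gives P* = 139.5, Q* = 38.5.
With the rebate, buyers effectively pay Pb = Ps − 3, where Ps is the price sellers receive.
Demand in terms of Ps becomes Qd = 178 − 1(Ps − 3) = 181 - Ps. Setting this equal to supply: 181 - Ps = -380 + 3Ps, so Ps = 140.25.
Buyers pay Pb = 140.25 − 3 = 137.25; Q' = -380 + 3·140.25 = 40.75.
ΔCS = ½(38.5 + 40.75)(139.5 − 137.25) = 89.15625; ΔPS = ½(38.5 + 40.75)(140.25 − 139.5) = 29.71875.
Government spending = 3 × 40.75 = 122.25.
Net change = 89.15625 + 29.71875 − 122.25 = -3.375. The loss equals the DWL triangle ½·3·2.25.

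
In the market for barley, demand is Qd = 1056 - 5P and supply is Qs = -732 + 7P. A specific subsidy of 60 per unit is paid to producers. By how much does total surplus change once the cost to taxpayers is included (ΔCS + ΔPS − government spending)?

Pre-subsidy: 1056 - 5P = -732 + 7P gives P* = 149, Q* = 311.
With the subsidy, sellers receive Ps = Pb + 60 for each unit, where Pb is the price buyers pay.
Supply in terms of Pb becomes Qs = -732 + 7(Pb + 60) = -312 + 7Pb. Setting this equal to demand: 1056 - 5Pb = -312 + 7Pb, so Pb = 114.
Sellers receive Ps = 114 + 60 = 174; Q' = 1056 − 5·114 = 486.
ΔCS = ½(311 + 486)(149 − 114) = 13947.5; ΔPS = ½(311 + 486)(174 − 149) = 9962.5.
Government spending = 60 × 486 = 29160.
Net change = 13947.5 + 9962.5 − 29160 = -5250. The loss equals the DWL triangle ½·60·175.

Net change in total surplus = -5250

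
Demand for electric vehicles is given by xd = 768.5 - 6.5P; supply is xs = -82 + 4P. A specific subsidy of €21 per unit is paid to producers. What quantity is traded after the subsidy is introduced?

Pre-subsidy: 768.5 - 6.5P = -82 + 4P gives P* = 81, x* = 242.
With the subsidy, sellers receive Ps = Pb + 21 for each unit, where Pb is the price buyers pay.
Supply in terms of Pb becomes xs = -82 + 4(Pb + 21) = 2 + 4Pb. Setting this equal to demand: 768.5 - 6.5Pb = 2 + 4Pb, so Pb = 73.
Sellers receive Ps = 73 + 21 = 94; x' = 768.5 − 6.5·73 = 294.

x' = 294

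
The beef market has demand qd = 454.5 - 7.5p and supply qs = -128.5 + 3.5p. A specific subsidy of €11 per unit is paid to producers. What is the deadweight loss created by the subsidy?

Pre-subsidy: 454.5 - 7.5p = -128.5 + 3.5p gives p* = 53, q* = 57.
With the subsidy, sellers receive ps = pb + 11 for each unit, where pb is the price buyers pay.
Supply in terms of pb becomes qs = -128.5 + 3.5(pb + 11) = -90 + 3.5pb. Setting this equal to demand: 454.5 - 7.5pb = -90 + 3.5pb, so pb = 49.5.
Sellers receive ps = 49.5 + 11 = 60.5; q' = 454.5 − 7.5·49.5 = 83.25.
The subsidy expands output by 83.25 − 57 = 26.25 past the efficient level; on those units the gap between marginal cost and willingness to pay runs from 0 up to 11.
DWL = ½ × 11 × 26.25 = 144.375.

Deadweight loss = €144.375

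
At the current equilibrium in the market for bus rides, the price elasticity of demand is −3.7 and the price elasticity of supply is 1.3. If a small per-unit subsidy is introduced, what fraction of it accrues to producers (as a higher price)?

Producer share = 0.74

For a small subsidy around the equilibrium, the benefit split depends on the relative slopes, which at a point are proportional to the elasticities.
Buyer share = εs/(εs + |εd|) = 1.3/(1.3 + 3.7) = 0.26; seller share = |εd|/(εs + |εd|) = 0.74.
So producers capture 0.74 of the subsidy.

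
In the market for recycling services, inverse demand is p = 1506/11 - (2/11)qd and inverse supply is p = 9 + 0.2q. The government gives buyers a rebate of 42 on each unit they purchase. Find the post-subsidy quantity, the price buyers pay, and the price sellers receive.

q' = 445; buyers pay 56; sellers receive 98

Pre-subsidy: 1506/11 - (2/11)q = 9 + 0.2q gives q* = 335 and p* = 76.
With the rebate, buyers effectively pay pb = ps − 42, where ps is the price sellers receive.
On the curves, pb = 1506/11 - (2/11)q and ps = 9 + 0.2q; the wedge ps − pb = 42 gives 9 + 0.2q − (1506/11 - (2/11)q) = 42, so q' = 445.
Then pb = 1506/11 − (2/11)·445 = 56 and ps = 9 + 0.2·445 = 98.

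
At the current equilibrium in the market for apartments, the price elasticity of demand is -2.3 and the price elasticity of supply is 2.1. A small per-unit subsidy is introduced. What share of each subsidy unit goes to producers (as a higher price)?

For a small subsidy around the equilibrium, the benefit split depends on the relative slopes, which at a point are proportional to the elasticities.
Buyer share = εs/(εs + |εd|) = 2.1/(2.1 + 2.3) = 21/44; seller share = |εd|/(εs + |εd|) = 23/44.
So producers capture 23/44 of the subsidy.

Producer share = 23/44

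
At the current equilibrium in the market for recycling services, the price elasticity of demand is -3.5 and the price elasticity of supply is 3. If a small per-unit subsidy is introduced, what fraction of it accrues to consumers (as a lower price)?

Consumer share = 6/13

For a small subsidy around the equilibrium, the benefit split depends on the relative slopes, which at a point are proportional to the elasticities.
Buyer share = εs/(εs + |εd|) = 3/(3 + 3.5) = 6/13; seller share = |εd|/(εs + |εd|) = 7/13.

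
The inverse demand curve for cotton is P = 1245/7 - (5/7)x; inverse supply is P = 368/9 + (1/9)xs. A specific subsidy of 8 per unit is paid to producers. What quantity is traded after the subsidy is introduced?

Pre-subsidy: 1245/7 - (5/7)x = 368/9 + (1/9)x gives x* = 8629/52 and P* = 3085/52.
With the subsidy, sellers receive Ps = Pb + 8 for each unit, where Pb is the price buyers pay.
On the curves, Pb = 1245/7 - (5/7)x and Ps = 368/9 + (1/9)x; the wedge Ps − Pb = 8 gives 368/9 + (1/9)x − (1245/7 - (5/7)x) = 8, so x' = 9133/52.
Then Pb = 1245/7 − (5/7)·(9133/52) = 2725/52 and Ps = 368/9 + (1/9)·(9133/52) = 3141/52.

x' = 9133/52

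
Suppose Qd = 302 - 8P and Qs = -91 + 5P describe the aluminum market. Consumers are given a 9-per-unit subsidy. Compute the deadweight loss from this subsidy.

Deadweight loss = 1620/13

Pre-subsidy: 302 - 8P = -91 + 5P gives P* = 393/13, Q* = 782/13.
With the rebate, buyers effectively pay Pb = Ps − 9, where Ps is the price sellers receive.
Demand in terms of Ps becomes Qd = 302 − 8(Ps − 9) = 374 - 8Ps. Setting this equal to supply: 374 - 8Ps = -91 + 5Ps, so Ps = 465/13.
Buyers pay Pb = 465/13 − 9 = 348/13; Q' = -91 + 5·(465/13) = 1142/13.
The subsidy expands output by 1142/13 − 782/13 = 360/13 past the efficient level; on those units the gap between marginal cost and willingness to pay runs from 0 up to 9.
DWL = ½ × 9 × 360/13 = 1620/13.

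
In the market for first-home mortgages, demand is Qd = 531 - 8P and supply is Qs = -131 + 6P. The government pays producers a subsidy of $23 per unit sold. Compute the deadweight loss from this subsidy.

Pre-subsidy: 531 - 8P = -131 + 6P gives P* = 331/7, Q* = 1069/7.
With the subsidy, sellers receive Ps = Pb + 23 for each unit, where Pb is the price buyers pay.
Supply in terms of Pb becomes Qs = -131 + 6(Pb + 23) = 7 + 6Pb. Setting this equal to demand: 531 - 8Pb = 7 + 6Pb, so Pb = 262/7.
Sellers receive Ps = 262/7 + 23 = 423/7; Q' = 531 − 8·(262/7) = 1621/7.
The subsidy expands output by 1621/7 − 1069/7 = 552/7 past the efficient level; on those units the gap between marginal cost and willingness to pay runs from 0 up to 23.
DWL = ½ × 23 × 552/7 = 6348/7.

Deadweight loss = 6348/7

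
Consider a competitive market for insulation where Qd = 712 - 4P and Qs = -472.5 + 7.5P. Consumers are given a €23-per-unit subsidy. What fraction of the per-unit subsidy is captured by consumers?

Pre-subsidy: 712 - 4P = -472.5 + 7.5P gives P* = 103, Q* = 300.
With the rebate, buyers effectively pay Pb = Ps − 23, where Ps is the price sellers receive.
Demand in terms of Ps becomes Qd = 712 − 4(Ps − 23) = 804 - 4Ps. Setting this equal to supply: 804 - 4Ps = -472.5 + 7.5Ps, so Ps = 111.
Buyers pay Pb = 111 − 23 = 88; Q' = -472.5 + 7.5·111 = 360.
Buyers' price falls by P* − Pb = 103 − 88 = 15; sellers' price rises by Ps − P* = 111 − 103 = 8.
So consumers capture 15/23 = 15/23 of each unit of subsidy.

Consumer share = 15/23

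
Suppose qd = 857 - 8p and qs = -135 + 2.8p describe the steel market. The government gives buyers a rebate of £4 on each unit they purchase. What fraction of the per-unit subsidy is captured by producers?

Producer share = 20/27

Pre-subsidy: 857 - 8p = -135 + 2.8p gives p* = 2480/27, q* = 3299/27.
With the rebate, buyers effectively pay pb = ps − 4, where ps is the price sellers receive.
Demand in terms of ps becomes qd = 857 − 8(ps − 4) = 889 - 8ps. Setting this equal to supply: 889 - 8ps = -135 + 2.8ps, so ps = 2560/27.
Buyers pay pb = 2560/27 − 4 = 2452/27; q' = -135 + 2.8·(2560/27) = 3523/27.
Buyers' price falls by p* − pb = 2480/27 − 2452/27 = 28/27; sellers' price rises by ps − p* = 2560/27 − 2480/27 = 80/27.
So producers capture (80/27)/4 = 20/27 of each unit of subsidy.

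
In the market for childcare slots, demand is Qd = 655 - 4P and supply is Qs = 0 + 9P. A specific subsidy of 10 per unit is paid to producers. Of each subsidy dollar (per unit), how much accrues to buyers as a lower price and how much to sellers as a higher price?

Pre-subsidy: 655 - 4P = 0 + 9P gives P* = 655/13, Q* = 5895/13.
With the subsidy, sellers receive Ps = Pb + 10 for each unit, where Pb is the price buyers pay.
Supply in terms of Pb becomes Qs = 0 + 9(Pb + 10) = 90 + 9Pb. Setting this equal to demand: 655 - 4Pb = 90 + 9Pb, so Pb = 565/13.
Sellers receive Ps = 565/13 + 10 = 695/13; Q' = 655 − 4·(565/13) = 6255/13.
Buyers' price falls by P* − Pb = 655/13 − 565/13 = 90/13; sellers' price rises by Ps − P* = 695/13 − 655/13 = 40/13.

Buyers gain 90/13 per unit; sellers gain 40/13 per unit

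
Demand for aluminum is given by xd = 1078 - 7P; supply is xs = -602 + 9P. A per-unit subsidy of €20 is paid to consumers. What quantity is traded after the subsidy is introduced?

x' = 421.75

Pre-subsidy: 1078 - 7P = -602 + 9P gives P* = 105, x* = 343.
With the rebate, buyers effectively pay Pb = Ps − 20, where Ps is the price sellers receive.
Demand in terms of Ps becomes xd = 1078 − 7(Ps − 20) = 1218 - 7Ps. Setting this equal to supply: 1218 - 7Ps = -602 + 9Ps, so Ps = 113.75.
Buyers pay Pb = 113.75 − 20 = 93.75; x' = -602 + 9·113.75 = 421.75.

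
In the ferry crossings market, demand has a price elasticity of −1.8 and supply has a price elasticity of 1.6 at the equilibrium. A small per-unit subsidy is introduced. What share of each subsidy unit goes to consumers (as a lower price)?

Consumer share = 8/17

For a small subsidy around the equilibrium, the benefit split depends on the relative slopes, which at a point are proportional to the elasticities.
Buyer share = εs/(εs + |εd|) = 1.6/(1.6 + 1.8) = 8/17; seller share = |εd|/(εs + |εd|) = 9/17.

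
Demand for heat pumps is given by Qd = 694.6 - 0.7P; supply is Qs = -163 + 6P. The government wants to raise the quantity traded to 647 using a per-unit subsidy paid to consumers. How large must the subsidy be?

Required subsidy s = 67 per unit

At Q = 647, invert demand for the buyer price: Pb = (694.6 − 647)/0.7 = 68; invert supply for the seller price: Ps = (647 − (-163))/6 = 135.
The subsidy must fill the gap: s = Ps − Pb = 135 − 68 = 67.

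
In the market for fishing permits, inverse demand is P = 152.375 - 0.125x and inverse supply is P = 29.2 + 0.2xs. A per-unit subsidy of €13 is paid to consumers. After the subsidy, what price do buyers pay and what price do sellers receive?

Pre-subsidy: 152.375 - 0.125x = 29.2 + 0.2x gives x* = 379 and P* = 105.
With the rebate, buyers effectively pay Pb = Ps − 13, where Ps is the price sellers receive.
On the curves, Pb = 152.375 - 0.125x and Ps = 29.2 + 0.2x; the wedge Ps − Pb = 13 gives 29.2 + 0.2x − (152.375 - 0.125x) = 13, so x' = 419.
Then Pb = 152.375 − 0.125·419 = 100 and Ps = 29.2 + 0.2·419 = 113.

Buyers pay €100; sellers receive €113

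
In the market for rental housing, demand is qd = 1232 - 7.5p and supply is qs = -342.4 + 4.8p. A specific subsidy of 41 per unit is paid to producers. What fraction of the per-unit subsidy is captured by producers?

Pre-subsidy: 1232 - 7.5p = -342.4 + 4.8p gives p* = 128, q* = 272.
With the subsidy, sellers receive ps = pb + 41 for each unit, where pb is the price buyers pay.
Supply in terms of pb becomes qs = -342.4 + 4.8(pb + 41) = -145.6 + 4.8pb. Setting this equal to demand: 1232 - 7.5pb = -145.6 + 4.8pb, so pb = 112.
Sellers receive ps = 112 + 41 = 153; q' = 1232 − 7.5·112 = 392.
Buyers' price falls by p* − pb = 128 − 112 = 16; sellers' price rises by ps − p* = 153 − 128 = 25.
So producers capture 25/41 = 25/41 of each unit of subsidy.

Producer share = 25/41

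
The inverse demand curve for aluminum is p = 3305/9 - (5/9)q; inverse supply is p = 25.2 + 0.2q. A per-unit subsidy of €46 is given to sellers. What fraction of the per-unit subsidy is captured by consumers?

Consumer share = 25/34

Pre-subsidy: 3305/9 - (5/9)q = 25.2 + 0.2q gives q* = 15391/34 and p* = 3935/34.
With the subsidy, sellers receive ps = pb + 46 for each unit, where pb is the price buyers pay.
On the curves, pb = 3305/9 - (5/9)q and ps = 25.2 + 0.2q; the wedge ps − pb = 46 gives 25.2 + 0.2q − (3305/9 - (5/9)q) = 46, so q' = 17461/34.
Then pb = 3305/9 − (5/9)·(17461/34) = 2785/34 and ps = 25.2 + 0.2·(17461/34) = 4349/34.
Buyers' price falls by p* − pb = 3935/34 − 2785/34 = 575/17; sellers' price rises by ps − p* = 4349/34 − 3935/34 = 207/17.
So consumers capture (575/17)/46 = 25/34 of each unit of subsidy.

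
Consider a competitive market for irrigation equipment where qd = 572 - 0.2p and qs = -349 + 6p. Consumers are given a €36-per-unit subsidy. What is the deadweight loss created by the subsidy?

Deadweight loss = 3888/31

Pre-subsidy: 572 - 0.2p = -349 + 6p gives p* = 4605/31, q* = 16811/31.
With the rebate, buyers effectively pay pb = ps − 36, where ps is the price sellers receive.
Demand in terms of ps becomes qd = 572 − 0.2(ps − 36) = 579.2 - 0.2ps. Setting this equal to supply: 579.2 - 0.2ps = -349 + 6ps, so ps = 4641/31.
Buyers pay pb = 4641/31 − 36 = 3525/31; q' = -349 + 6·(4641/31) = 17027/31.
The subsidy expands output by 17027/31 − 16811/31 = 216/31 past the efficient level; on those units the gap between marginal cost and willingness to pay runs from 0 up to 36.
DWL = ½ × 36 × 216/31 = 3888/31.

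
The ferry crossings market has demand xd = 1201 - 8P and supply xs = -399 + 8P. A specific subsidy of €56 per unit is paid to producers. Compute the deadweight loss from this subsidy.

Deadweight loss = €6272

Pre-subsidy: 1201 - 8P = -399 + 8P gives P* = 100, x* = 401.
With the subsidy, sellers receive Ps = Pb + 56 for each unit, where Pb is the price buyers pay.
Supply in terms of Pb becomes xs = -399 + 8(Pb + 56) = 49 + 8Pb. Setting this equal to demand: 1201 - 8Pb = 49 + 8Pb, so Pb = 72.
Sellers receive Ps = 72 + 56 = 128; x' = 1201 − 8·72 = 625.
The subsidy expands output by 625 − 401 = 224 past the efficient level; on those units the gap between marginal cost and willingness to pay runs from 0 up to 56.
DWL = ½ × 56 × 224 = 6272.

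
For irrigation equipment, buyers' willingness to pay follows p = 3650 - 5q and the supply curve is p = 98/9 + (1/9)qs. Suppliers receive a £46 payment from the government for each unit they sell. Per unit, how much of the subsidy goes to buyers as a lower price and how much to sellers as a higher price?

Pre-subsidy: 3650 - 5q = 98/9 + (1/9)q gives q* = 712 and p* = 90.
With the subsidy, sellers receive ps = pb + 46 for each unit, where pb is the price buyers pay.
On the curves, pb = 3650 - 5q and ps = 98/9 + (1/9)q; the wedge ps − pb = 46 gives 98/9 + (1/9)q − (3650 - 5q) = 46, so q' = 721.
Then pb = 3650 − 5·721 = 45 and ps = 98/9 + (1/9)·721 = 91.
Buyers' price falls by p* − pb = 90 − 45 = 45; sellers' price rises by ps − p* = 91 − 90 = 1.

Buyers gain £45 per unit; sellers gain £1 per unit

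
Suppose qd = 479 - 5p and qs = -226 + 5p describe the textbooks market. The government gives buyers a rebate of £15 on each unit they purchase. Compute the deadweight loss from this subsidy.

Pre-subsidy: 479 - 5p = -226 + 5p gives p* = 70.5, q* = 126.5.
With the rebate, buyers effectively pay pb = ps − 15, where ps is the price sellers receive.
Demand in terms of ps becomes qd = 479 − 5(ps − 15) = 554 - 5ps. Setting this equal to supply: 554 - 5ps = -226 + 5ps, so ps = 78.
Buyers pay pb = 78 − 15 = 63; q' = -226 + 5·78 = 164.
The subsidy expands output by 164 − 126.5 = 37.5 past the efficient level; on those units the gap between marginal cost and willingness to pay runs from 0 up to 15.
DWL = ½ × 15 × 37.5 = 281.25.

Deadweight loss = £281.25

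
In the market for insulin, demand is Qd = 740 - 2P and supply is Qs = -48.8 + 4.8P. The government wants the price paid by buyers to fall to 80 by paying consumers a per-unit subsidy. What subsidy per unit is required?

Required subsidy s = 51 per unit

At a buyer price of 80, quantity demanded is 740 − 2·80 = 580.
Sellers supply 580 only when they receive Ps with -48.8 + 4.8·Ps = 580, i.e. Ps = 131.
s = Ps − Pb = 131 − 80 = 51.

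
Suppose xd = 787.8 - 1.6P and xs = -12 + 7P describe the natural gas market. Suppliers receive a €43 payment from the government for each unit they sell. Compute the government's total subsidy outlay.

Government cost = €29885

Pre-subsidy: 787.8 - 1.6P = -12 + 7P gives P* = 93, x* = 639.
With the subsidy, sellers receive Ps = Pb + 43 for each unit, where Pb is the price buyers pay.
Supply in terms of Pb becomes xs = -12 + 7(Pb + 43) = 289 + 7Pb. Setting this equal to demand: 787.8 - 1.6Pb = 289 + 7Pb, so Pb = 58.
Sellers receive Ps = 58 + 43 = 101; x' = 787.8 − 1.6·58 = 695.
Government outlay = subsidy × quantity = 43 × 695 = 29885.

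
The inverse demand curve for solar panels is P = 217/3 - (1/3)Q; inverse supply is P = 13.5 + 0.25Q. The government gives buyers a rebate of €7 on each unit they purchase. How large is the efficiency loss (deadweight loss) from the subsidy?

Pre-subsidy: 217/3 - (1/3)Q = 13.5 + 0.25Q gives Q* = 706/7 and P* = 271/7.
With the rebate, buyers effectively pay Pb = Ps − 7, where Ps is the price sellers receive.
On the curves, Pb = 217/3 - (1/3)Q and Ps = 13.5 + 0.25Q; the wedge Ps − Pb = 7 gives 13.5 + 0.25Q − (217/3 - (1/3)Q) = 7, so Q' = 790/7.
Then Pb = 217/3 − (1/3)·(790/7) = 243/7 and Ps = 13.5 + 0.25·(790/7) = 292/7.
The subsidy expands output by 790/7 − 706/7 = 12 past the efficient level; on those units the gap between marginal cost and willingness to pay runs from 0 up to 7.
DWL = ½ × 7 × 12 = 42.

Deadweight loss = €42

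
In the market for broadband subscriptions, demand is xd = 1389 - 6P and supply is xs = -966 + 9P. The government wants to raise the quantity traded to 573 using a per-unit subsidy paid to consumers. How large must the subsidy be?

At x = 573, invert demand for the buyer price: Pb = (1389 − 573)/6 = 136; invert supply for the seller price: Ps = (573 − (-966))/9 = 171.
The subsidy must fill the gap: s = Ps − Pb = 171 − 136 = 35.

Required subsidy s = 35 per unit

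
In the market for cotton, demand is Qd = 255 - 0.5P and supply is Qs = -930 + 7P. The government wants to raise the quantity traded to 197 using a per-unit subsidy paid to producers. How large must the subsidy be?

At Q = 197, invert demand for the buyer price: Pb = (255 − 197)/0.5 = 116; invert supply for the seller price: Ps = (197 − (-930))/7 = 161.
The subsidy must fill the gap: s = Ps − Pb = 161 − 116 = 45.

Required subsidy s = 45 per unit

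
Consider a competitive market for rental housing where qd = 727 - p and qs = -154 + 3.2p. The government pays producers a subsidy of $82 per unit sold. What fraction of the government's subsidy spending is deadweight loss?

Pre-subsidy: 727 - p = -154 + 3.2p gives p* = 4405/21, q* = 10862/21.
With the subsidy, sellers receive ps = pb + 82 for each unit, where pb is the price buyers pay.
Supply in terms of pb becomes qs = -154 + 3.2(pb + 82) = 108.4 + 3.2pb. Setting this equal to demand: 727 - pb = 108.4 + 3.2pb, so pb = 1031/7.
Sellers receive ps = 1031/7 + 82 = 1605/7; q' = 727 − 1·(1031/7) = 4058/7.
ΔCS = ½(10862/21 + 4058/7)(4405/21 − 1031/7) = 15111616/441; ΔPS = ½(10862/21 + 4058/7)(1605/7 − 4405/21) = 4722380/441.
Government spending = 82 × 4058/7 = 332756/7.
DWL = ½ × 82 × (4058/7 − 10862/21) = 53792/21; fraction = (53792/21) / (332756/7) = 328/6087.

DWL / government spending = 328/6087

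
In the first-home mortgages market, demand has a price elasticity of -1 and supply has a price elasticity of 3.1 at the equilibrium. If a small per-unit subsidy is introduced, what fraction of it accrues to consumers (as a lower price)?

For a small subsidy around the equilibrium, the benefit split depends on the relative slopes, which at a point are proportional to the elasticities.
Buyer share = εs/(εs + |εd|) = 3.1/(3.1 + 1) = 31/41; seller share = |εd|/(εs + |εd|) = 10/41.

Consumer share = 31/41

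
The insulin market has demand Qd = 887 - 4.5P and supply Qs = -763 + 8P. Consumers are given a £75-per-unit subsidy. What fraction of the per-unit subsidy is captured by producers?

Pre-subsidy: 887 - 4.5P = -763 + 8P gives P* = 132, Q* = 293.
With the rebate, buyers effectively pay Pb = Ps − 75, where Ps is the price sellers receive.
Demand in terms of Ps becomes Qd = 887 − 4.5(Ps − 75) = 1224.5 - 4.5Ps. Setting this equal to supply: 1224.5 - 4.5Ps = -763 + 8Ps, so Ps = 159.
Buyers pay Pb = 159 − 75 = 84; Q' = -763 + 8·159 = 509.
Buyers' price falls by P* − Pb = 132 − 84 = 48; sellers' price rises by Ps − P* = 159 − 132 = 27.
So producers capture 27/75 = 0.36 of each unit of subsidy.

Producer share = 0.36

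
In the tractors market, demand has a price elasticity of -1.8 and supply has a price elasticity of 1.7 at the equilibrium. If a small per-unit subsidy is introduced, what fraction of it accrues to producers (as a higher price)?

For a small subsidy around the equilibrium, the benefit split depends on the relative slopes, which at a point are proportional to the elasticities.
Buyer share = εs/(εs + |εd|) = 1.7/(1.7 + 1.8) = 17/35; seller share = |εd|/(εs + |εd|) = 18/35.
So producers capture 18/35 of the subsidy.

Producer share = 18/35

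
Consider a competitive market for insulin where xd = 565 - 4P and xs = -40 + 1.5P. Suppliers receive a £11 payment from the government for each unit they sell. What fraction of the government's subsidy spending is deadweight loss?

DWL / government spending = 6/137

Pre-subsidy: 565 - 4P = -40 + 1.5P gives P* = 110, x* = 125.
With the subsidy, sellers receive Ps = Pb + 11 for each unit, where Pb is the price buyers pay.
Supply in terms of Pb becomes xs = -40 + 1.5(Pb + 11) = -23.5 + 1.5Pb. Setting this equal to demand: 565 - 4Pb = -23.5 + 1.5Pb, so Pb = 107.
Sellers receive Ps = 107 + 11 = 118; x' = 565 − 4·107 = 137.
ΔCS = ½(125 + 137)(110 − 107) = 393; ΔPS = ½(125 + 137)(118 − 110) = 1048.
Government spending = 11 × 137 = 1507.
DWL = ½ × 11 × (137 − 125) = 66; fraction = 66 / 1507 = 6/137.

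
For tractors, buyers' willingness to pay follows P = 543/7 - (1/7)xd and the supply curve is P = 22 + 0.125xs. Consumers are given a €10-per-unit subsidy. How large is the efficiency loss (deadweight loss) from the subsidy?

Pre-subsidy: 543/7 - (1/7)x = 22 + 0.125x gives x* = 3112/15 and P* = 719/15.
With the rebate, buyers effectively pay Pb = Ps − 10, where Ps is the price sellers receive.
On the curves, Pb = 543/7 - (1/7)x and Ps = 22 + 0.125x; the wedge Ps − Pb = 10 gives 22 + 0.125x − (543/7 - (1/7)x) = 10, so x' = 244.8.
Then Pb = 543/7 − (1/7)·244.8 = 42.6 and Ps = 22 + 0.125·244.8 = 52.6.
The subsidy expands output by 244.8 − 3112/15 = 112/3 past the efficient level; on those units the gap between marginal cost and willingness to pay runs from 0 up to 10.
DWL = ½ × 10 × 112/3 = 560/3.

Deadweight loss = 560/3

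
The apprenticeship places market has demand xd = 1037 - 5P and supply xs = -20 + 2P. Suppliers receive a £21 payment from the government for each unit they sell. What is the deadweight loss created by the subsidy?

Deadweight loss = £315

Pre-subsidy: 1037 - 5P = -20 + 2P gives P* = 151, x* = 282.
With the subsidy, sellers receive Ps = Pb + 21 for each unit, where Pb is the price buyers pay.
Supply in terms of Pb becomes xs = -20 + 2(Pb + 21) = 22 + 2Pb. Setting this equal to demand: 1037 - 5Pb = 22 + 2Pb, so Pb = 145.
Sellers receive Ps = 145 + 21 = 166; x' = 1037 − 5·145 = 312.
The subsidy expands output by 312 − 282 = 30 past the efficient level; on those units the gap between marginal cost and willingness to pay runs from 0 up to 21.
DWL = ½ × 21 × 30 = 315.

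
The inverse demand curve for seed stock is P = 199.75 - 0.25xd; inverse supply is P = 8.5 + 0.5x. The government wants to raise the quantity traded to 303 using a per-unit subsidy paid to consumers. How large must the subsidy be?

At x = 303, from the demand curve buyers pay Pb = 199.75 − 0.25·303 = 124; from the supply curve sellers need Ps = 8.5 + 0.5·303 = 160.
The subsidy must fill the gap: s = Ps − Pb = 160 − 124 = 36.

Required subsidy s = 36 per unit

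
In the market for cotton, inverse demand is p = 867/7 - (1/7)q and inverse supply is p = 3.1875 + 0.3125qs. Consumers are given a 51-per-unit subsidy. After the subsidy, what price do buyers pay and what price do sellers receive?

Buyers pay 70; sellers receive 121

Pre-subsidy: 867/7 - (1/7)q = 3.1875 + 0.3125q gives q* = 265 and p* = 86.
With the rebate, buyers effectively pay pb = ps − 51, where ps is the price sellers receive.
On the curves, pb = 867/7 - (1/7)q and ps = 3.1875 + 0.3125q; the wedge ps − pb = 51 gives 3.1875 + 0.3125q − (867/7 - (1/7)q) = 51, so q' = 377.
Then pb = 867/7 − (1/7)·377 = 70 and ps = 3.1875 + 0.3125·377 = 121.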